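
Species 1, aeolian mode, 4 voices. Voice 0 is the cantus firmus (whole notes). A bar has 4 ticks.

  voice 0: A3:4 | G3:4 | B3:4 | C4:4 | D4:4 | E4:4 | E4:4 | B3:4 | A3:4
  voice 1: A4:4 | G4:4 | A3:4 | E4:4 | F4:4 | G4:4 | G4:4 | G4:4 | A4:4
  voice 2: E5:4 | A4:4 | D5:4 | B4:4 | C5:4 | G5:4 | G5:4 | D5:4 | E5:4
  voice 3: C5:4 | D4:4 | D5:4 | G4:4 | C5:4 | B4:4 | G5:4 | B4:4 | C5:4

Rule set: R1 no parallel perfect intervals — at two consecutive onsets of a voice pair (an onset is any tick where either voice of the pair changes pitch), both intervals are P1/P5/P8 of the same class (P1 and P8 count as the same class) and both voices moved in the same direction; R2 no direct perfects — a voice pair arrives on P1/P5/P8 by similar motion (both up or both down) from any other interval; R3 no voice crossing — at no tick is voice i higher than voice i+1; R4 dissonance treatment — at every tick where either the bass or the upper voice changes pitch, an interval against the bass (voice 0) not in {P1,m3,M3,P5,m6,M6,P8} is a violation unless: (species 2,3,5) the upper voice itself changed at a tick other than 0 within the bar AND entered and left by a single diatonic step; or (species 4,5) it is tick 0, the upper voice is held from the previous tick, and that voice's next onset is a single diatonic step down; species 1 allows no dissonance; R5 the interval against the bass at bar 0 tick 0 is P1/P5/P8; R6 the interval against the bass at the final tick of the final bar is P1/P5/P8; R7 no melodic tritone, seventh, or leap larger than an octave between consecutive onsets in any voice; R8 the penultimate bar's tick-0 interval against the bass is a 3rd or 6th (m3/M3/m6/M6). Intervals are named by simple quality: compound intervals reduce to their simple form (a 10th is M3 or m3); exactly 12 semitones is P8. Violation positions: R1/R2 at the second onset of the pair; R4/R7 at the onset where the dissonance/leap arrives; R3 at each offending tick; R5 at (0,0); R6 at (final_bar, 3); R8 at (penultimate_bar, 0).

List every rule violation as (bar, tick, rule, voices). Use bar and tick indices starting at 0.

(0, 0, R3, (2, 3))
(0, 0, R5, (0, 3))
(0, 1, R3, (2, 3))
(0, 2, R3, (2, 3))
(0, 3, R3, (2, 3))
(1, 0, R1, (0, 1))
(1, 0, R2, (0, 3))
(1, 0, R2, (2, 3))
(1, 0, R3, (2, 3))
(1, 0, R4, (0, 2))
(1, 0, R7, (3,))
(1, 1, R3, (2, 3))
(1, 2, R3, (2, 3))
(1, 3, R3, (2, 3))
(2, 0, R2, (2, 3))
(2, 0, R3, (0, 1))
(2, 0, R4, (0, 1))
(2, 0, R7, (1,))
(2, 1, R3, (0, 1))
(2, 2, R3, (0, 1))
(2, 3, R3, (0, 1))
(3, 0, R3, (2, 3))
(3, 0, R4, (0, 2))
(3, 1, R3, (2, 3))
(3, 2, R3, (2, 3))
(3, 3, R3, (2, 3))
(4, 0, R1, (1, 2))
(4, 0, R2, (1, 3))
(4, 0, R2, (2, 3))
(4, 0, R4, (0, 2))
(4, 0, R4, (0, 3))
(5, 0, R2, (1, 2))
(5, 0, R3, (2, 3))
(5, 1, R3, (2, 3))
(5, 2, R3, (2, 3))
(5, 3, R3, (2, 3))
(7, 0, R2, (0, 3))
(7, 0, R3, (2, 3))
(7, 0, R8, (0, 3))
(7, 1, R3, (2, 3))
(7, 2, R3, (2, 3))
(7, 3, R3, (2, 3))
(8, 0, R1, (1, 2))
(8, 0, R3, (2, 3))
(8, 1, R3, (2, 3))
(8, 2, R3, (2, 3))
(8, 3, R3, (2, 3))
(8, 3, R6, (0, 3))

bar 0: v0=A3 v1=A4 v2=E5 v3=C5 downbeat m3
bar 1: v0=G3 v1=G4 v2=A4 v3=D4 downbeat P5
bar 2: v0=B3 v1=A3 v2=D5 v3=D5 downbeat m3
bar 3: v0=C4 v1=E4 v2=B4 v3=G4 downbeat P5
bar 4: v0=D4 v1=F4 v2=C5 v3=C5 downbeat m7
bar 5: v0=E4 v1=G4 v2=G5 v3=B4 downbeat P5
bar 6: v0=E4 v1=G4 v2=G5 v3=G5 downbeat m3
bar 7: v0=B3 v1=G4 v2=D5 v3=B4 downbeat P8
bar 8: v0=A3 v1=A4 v2=E5 v3=C5 downbeat m3
  -> R3 @ bar 0 tick 0 v(2, 3): E5 above C5
  -> R5 @ bar 0 tick 0 v(0, 3): opens on m3
  -> R3 @ bar 0 tick 1 v(2, 3): E5 above C5
  -> R3 @ bar 0 tick 2 v(2, 3): E5 above C5
  -> R3 @ bar 0 tick 3 v(2, 3): E5 above C5
  -> R1 @ bar 1 tick 0 v(0, 1): A3/A4 P8 -> G3/G4 P8 similar
  -> R2 @ bar 1 tick 0 v(0, 3): A3/C5 m3 -> G3/D4 P5 similar
  -> R2 @ bar 1 tick 0 v(2, 3): E5/C5 M3 -> A4/D4 P5 similar
  -> R3 @ bar 1 tick 0 v(2, 3): A4 above D4
  -> R4 @ bar 1 tick 0 v(0, 2): G3/A4 M2 untreated
  -> R7 @ bar 1 tick 0 v(3,): C5->D4 leap 10st
  -> R3 @ bar 1 tick 1 v(2, 3): A4 above D4
  -> R3 @ bar 1 tick 2 v(2, 3): A4 above D4
  -> R3 @ bar 1 tick 3 v(2, 3): A4 above D4
  -> R2 @ bar 2 tick 0 v(2, 3): A4/D4 P5 -> D5/D5 P1 similar
  -> R3 @ bar 2 tick 0 v(0, 1): B3 above A3
  -> R4 @ bar 2 tick 0 v(0, 1): B3/A3 M2 untreated
  -> R7 @ bar 2 tick 0 v(1,): G4->A3 leap 10st
  -> R3 @ bar 2 tick 1 v(0, 1): B3 above A3
  -> R3 @ bar 2 tick 2 v(0, 1): B3 above A3
  -> R3 @ bar 2 tick 3 v(0, 1): B3 above A3
  -> R3 @ bar 3 tick 0 v(2, 3): B4 above G4
  -> R4 @ bar 3 tick 0 v(0, 2): C4/B4 M7 untreated
  -> R3 @ bar 3 tick 1 v(2, 3): B4 above G4
  -> R3 @ bar 3 tick 2 v(2, 3): B4 above G4
  -> R3 @ bar 3 tick 3 v(2, 3): B4 above G4
  -> R1 @ bar 4 tick 0 v(1, 2): E4/B4 P5 -> F4/C5 P5 similar
  -> R2 @ bar 4 tick 0 v(1, 3): E4/G4 m3 -> F4/C5 P5 similar
  -> R2 @ bar 4 tick 0 v(2, 3): B4/G4 M3 -> C5/C5 P1 similar
  -> R4 @ bar 4 tick 0 v(0, 2): D4/C5 m7 untreated
  -> R4 @ bar 4 tick 0 v(0, 3): D4/C5 m7 untreated
  -> R2 @ bar 5 tick 0 v(1, 2): F4/C5 P5 -> G4/G5 P8 similar
  -> R3 @ bar 5 tick 0 v(2, 3): G5 above B4
  -> R3 @ bar 5 tick 1 v(2, 3): G5 above B4
  -> R3 @ bar 5 tick 2 v(2, 3): G5 above B4
  -> R3 @ bar 5 tick 3 v(2, 3): G5 above B4
  -> R2 @ bar 7 tick 0 v(0, 3): E4/G5 m3 -> B3/B4 P8 similar
  -> R3 @ bar 7 tick 0 v(2, 3): D5 above B4
  -> R8 @ bar 7 tick 0 v(0, 3): penult P8 not 3rd/6th
  -> R3 @ bar 7 tick 1 v(2, 3): D5 above B4
  -> R3 @ bar 7 tick 2 v(2, 3): D5 above B4
  -> R3 @ bar 7 tick 3 v(2, 3): D5 above B4
  -> R1 @ bar 8 tick 0 v(1, 2): G4/D5 P5 -> A4/E5 P5 similar
  -> R3 @ bar 8 tick 0 v(2, 3): E5 above C5
  -> R3 @ bar 8 tick 1 v(2, 3): E5 above C5
  -> R3 @ bar 8 tick 2 v(2, 3): E5 above C5
  -> R3 @ bar 8 tick 3 v(2, 3): E5 above C5
  -> R6 @ bar 8 tick 3 v(0, 3): closes on m3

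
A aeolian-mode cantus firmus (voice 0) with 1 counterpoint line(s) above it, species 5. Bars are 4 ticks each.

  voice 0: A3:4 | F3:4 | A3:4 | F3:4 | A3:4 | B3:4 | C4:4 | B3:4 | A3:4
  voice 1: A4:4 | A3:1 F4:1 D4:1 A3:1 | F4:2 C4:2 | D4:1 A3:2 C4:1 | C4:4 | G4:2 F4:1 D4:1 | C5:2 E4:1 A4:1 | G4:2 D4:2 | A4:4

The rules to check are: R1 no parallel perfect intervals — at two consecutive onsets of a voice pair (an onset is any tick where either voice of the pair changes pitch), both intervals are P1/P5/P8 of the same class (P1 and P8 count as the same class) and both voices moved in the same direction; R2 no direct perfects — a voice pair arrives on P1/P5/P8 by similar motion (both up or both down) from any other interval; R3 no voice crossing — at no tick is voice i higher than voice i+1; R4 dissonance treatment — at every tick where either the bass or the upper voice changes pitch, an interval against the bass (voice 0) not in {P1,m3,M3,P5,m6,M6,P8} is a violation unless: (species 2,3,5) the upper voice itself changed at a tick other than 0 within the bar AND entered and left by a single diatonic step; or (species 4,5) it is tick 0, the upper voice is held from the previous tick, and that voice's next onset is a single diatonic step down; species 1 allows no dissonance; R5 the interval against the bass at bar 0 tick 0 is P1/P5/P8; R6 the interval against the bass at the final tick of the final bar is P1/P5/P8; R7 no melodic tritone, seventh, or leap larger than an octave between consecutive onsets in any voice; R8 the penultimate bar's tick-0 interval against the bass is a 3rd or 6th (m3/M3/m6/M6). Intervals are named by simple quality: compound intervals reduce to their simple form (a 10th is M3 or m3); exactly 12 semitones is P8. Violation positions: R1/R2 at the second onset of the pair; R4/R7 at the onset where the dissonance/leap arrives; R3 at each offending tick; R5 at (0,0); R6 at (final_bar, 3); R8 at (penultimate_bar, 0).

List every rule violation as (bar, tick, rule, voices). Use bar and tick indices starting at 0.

bar 0: v0=A3 v1=A4 downbeat P8
bar 1: v0=F3 v1=A3 downbeat M3
bar 2: v0=A3 v1=F4 downbeat m6
bar 3: v0=F3 v1=D4 downbeat M6
bar 4: v0=A3 v1=C4 downbeat m3
bar 5: v0=B3 v1=G4 downbeat m6
bar 6: v0=C4 v1=C5 downbeat P8
bar 7: v0=B3 v1=G4 downbeat m6
bar 8: v0=A3 v1=A4 downbeat P8
  -> R4 @ bar 5 tick 2 v(0, 1): B3/F4 TT untreated
  -> R2 @ bar 6 tick 0 v(0, 1): B3/D4 m3 -> C4/C5 P8 similar
  -> R7 @ bar 6 tick 0 v(1,): D4->C5 leap 10st

(5, 2, R4, (0, 1))
(6, 0, R2, (0, 1))
(6, 0, R7, (1,))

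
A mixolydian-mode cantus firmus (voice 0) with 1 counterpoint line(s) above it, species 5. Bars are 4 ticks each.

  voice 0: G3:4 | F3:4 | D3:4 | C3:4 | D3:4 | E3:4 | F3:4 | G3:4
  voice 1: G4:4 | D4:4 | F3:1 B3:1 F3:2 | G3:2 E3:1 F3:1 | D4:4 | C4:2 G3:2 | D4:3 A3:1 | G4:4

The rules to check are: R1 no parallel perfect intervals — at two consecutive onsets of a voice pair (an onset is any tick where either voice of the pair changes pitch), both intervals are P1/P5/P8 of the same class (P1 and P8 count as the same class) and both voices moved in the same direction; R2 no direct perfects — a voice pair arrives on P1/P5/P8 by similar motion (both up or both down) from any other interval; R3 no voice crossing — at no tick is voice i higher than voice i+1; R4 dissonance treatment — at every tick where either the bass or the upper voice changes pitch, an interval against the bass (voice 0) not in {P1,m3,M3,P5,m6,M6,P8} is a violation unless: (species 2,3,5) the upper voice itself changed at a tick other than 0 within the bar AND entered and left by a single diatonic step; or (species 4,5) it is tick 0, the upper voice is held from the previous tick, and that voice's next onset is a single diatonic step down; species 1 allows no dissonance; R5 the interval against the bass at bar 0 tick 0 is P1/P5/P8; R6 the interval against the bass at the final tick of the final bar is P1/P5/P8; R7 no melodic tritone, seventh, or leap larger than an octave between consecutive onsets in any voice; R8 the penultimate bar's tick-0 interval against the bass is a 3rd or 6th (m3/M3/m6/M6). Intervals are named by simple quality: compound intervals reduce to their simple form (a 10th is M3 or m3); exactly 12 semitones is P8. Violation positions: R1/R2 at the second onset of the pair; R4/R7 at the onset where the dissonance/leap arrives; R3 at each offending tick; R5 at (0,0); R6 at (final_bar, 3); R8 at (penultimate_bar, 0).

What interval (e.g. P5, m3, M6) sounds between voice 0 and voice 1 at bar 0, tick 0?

P8

voice 0=G3 voice 1=G4 -> P8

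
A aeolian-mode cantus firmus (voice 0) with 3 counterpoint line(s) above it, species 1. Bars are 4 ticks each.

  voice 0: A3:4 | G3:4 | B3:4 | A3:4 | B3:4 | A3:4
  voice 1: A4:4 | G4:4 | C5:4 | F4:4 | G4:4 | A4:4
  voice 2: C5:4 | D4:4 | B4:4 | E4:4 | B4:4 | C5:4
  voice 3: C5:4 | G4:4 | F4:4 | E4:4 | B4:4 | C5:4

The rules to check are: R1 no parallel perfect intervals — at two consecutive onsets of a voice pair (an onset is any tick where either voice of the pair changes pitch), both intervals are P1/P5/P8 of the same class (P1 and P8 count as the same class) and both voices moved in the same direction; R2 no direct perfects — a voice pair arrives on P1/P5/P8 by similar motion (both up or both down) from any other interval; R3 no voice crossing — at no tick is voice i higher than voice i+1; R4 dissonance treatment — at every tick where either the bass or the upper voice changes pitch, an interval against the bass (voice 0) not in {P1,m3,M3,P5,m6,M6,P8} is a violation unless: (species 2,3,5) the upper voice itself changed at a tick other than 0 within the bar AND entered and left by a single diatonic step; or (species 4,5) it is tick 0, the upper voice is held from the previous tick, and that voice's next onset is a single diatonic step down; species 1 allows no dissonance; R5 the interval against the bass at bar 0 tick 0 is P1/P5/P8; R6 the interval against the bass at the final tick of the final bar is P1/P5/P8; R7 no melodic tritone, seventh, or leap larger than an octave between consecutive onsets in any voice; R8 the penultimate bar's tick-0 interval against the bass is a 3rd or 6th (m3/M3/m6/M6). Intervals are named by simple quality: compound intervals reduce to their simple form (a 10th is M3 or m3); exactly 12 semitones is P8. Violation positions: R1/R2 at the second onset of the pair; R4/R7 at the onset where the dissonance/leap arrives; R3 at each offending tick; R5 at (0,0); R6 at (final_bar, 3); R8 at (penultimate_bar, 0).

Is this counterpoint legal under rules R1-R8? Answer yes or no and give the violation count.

bar 0: v0=A3 v1=A4 v2=C5 v3=C5 (m3)
bar 1: v0=G3 v1=G4 v2=D4 v3=G4 (P8)
bar 2: v0=B3 v1=C5 v2=B4 v3=F4 (TT)
bar 3: v0=A3 v1=F4 v2=E4 v3=E4 (P5)
bar 4: v0=B3 v1=G4 v2=B4 v3=B4 (P8)
bar 5: v0=A3 v1=A4 v2=C5 v3=C5 (m3)
  R5 @ bar0.0: opens on m3
  R5 @ bar0.0: opens on m3
  R1 @ bar1.0: A3/A4 P8 -> G3/G4 P8 similar
  R2 @ bar1.0: A3/C5 m3 -> G3/D4 P5 similar
  R2 @ bar1.0: A3/C5 m3 -> G3/G4 P8 similar
  R2 @ bar1.0: A4/C5 m3 -> G4/G4 P1 similar
  R3 @ bar1.0: G4 above D4
  R7 @ bar1.0: C5->D4 leap 10st
  R3 @ bar1.1: G4 above D4
  R3 @ bar1.2: G4 above D4
  R3 @ bar1.3: G4 above D4
  R2 @ bar2.0: G3/D4 P5 -> B3/B4 P8 similar
  R3 @ bar2.0: C5 above B4
  R3 @ bar2.0: B4 above F4
  R4 @ bar2.0: B3/C5 m2 untreated
  R4 @ bar2.0: B3/F4 TT untreated
  R3 @ bar2.1: C5 above B4
  R3 @ bar2.1: B4 above F4
  R3 @ bar2.2: C5 above B4
  R3 @ bar2.2: B4 above F4
  R3 @ bar2.3: C5 above B4
  R3 @ bar2.3: B4 above F4
  R2 @ bar3.0: B3/B4 P8 -> A3/E4 P5 similar
  R2 @ bar3.0: B3/F4 TT -> A3/E4 P5 similar
  R2 @ bar3.0: B4/F4 TT -> E4/E4 P1 similar
  R3 @ bar3.0: F4 above E4
  R3 @ bar3.1: F4 above E4
  R3 @ bar3.2: F4 above E4
  R3 @ bar3.3: F4 above E4
  R1 @ bar4.0: E4/E4 P1 -> B4/B4 P1 similar
  R2 @ bar4.0: A3/E4 P5 -> B3/B4 P8 similar
  R2 @ bar4.0: A3/E4 P5 -> B3/B4 P8 similar
  R8 @ bar4.0: penult P8 not 3rd/6th
  R8 @ bar4.0: penult P8 not 3rd/6th
  R1 @ bar5.0: B4/B4 P1 -> C5/C5 P1 similar
  R6 @ bar5.3: closes on m3
  R6 @ bar5.3: closes on m3

No (37 violations)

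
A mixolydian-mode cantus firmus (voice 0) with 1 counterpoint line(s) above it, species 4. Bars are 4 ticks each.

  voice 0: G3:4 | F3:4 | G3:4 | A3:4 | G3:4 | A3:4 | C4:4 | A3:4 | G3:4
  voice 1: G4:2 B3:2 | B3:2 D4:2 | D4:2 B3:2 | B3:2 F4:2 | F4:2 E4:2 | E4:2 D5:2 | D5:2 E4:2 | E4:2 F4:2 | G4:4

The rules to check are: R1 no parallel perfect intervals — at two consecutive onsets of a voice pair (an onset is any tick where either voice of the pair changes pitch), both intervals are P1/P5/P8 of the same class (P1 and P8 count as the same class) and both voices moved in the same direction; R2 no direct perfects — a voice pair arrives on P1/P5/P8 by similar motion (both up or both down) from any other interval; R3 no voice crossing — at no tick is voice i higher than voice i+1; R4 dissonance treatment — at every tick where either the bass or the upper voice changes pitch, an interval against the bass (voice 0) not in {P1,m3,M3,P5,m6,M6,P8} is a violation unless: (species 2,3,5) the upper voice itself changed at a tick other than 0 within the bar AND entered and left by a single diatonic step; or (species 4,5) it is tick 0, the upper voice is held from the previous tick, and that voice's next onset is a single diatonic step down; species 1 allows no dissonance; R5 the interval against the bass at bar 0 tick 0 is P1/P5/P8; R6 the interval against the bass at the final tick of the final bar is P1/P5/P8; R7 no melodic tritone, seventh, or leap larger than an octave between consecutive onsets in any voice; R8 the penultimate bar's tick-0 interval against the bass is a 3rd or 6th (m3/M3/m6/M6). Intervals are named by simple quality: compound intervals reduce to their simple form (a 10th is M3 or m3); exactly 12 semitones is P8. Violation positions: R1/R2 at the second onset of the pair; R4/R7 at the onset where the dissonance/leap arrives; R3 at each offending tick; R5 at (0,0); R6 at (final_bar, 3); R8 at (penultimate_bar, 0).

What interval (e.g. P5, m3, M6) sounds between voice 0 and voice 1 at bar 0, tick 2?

voice 0=G3 voice 1=B3 -> M3

M3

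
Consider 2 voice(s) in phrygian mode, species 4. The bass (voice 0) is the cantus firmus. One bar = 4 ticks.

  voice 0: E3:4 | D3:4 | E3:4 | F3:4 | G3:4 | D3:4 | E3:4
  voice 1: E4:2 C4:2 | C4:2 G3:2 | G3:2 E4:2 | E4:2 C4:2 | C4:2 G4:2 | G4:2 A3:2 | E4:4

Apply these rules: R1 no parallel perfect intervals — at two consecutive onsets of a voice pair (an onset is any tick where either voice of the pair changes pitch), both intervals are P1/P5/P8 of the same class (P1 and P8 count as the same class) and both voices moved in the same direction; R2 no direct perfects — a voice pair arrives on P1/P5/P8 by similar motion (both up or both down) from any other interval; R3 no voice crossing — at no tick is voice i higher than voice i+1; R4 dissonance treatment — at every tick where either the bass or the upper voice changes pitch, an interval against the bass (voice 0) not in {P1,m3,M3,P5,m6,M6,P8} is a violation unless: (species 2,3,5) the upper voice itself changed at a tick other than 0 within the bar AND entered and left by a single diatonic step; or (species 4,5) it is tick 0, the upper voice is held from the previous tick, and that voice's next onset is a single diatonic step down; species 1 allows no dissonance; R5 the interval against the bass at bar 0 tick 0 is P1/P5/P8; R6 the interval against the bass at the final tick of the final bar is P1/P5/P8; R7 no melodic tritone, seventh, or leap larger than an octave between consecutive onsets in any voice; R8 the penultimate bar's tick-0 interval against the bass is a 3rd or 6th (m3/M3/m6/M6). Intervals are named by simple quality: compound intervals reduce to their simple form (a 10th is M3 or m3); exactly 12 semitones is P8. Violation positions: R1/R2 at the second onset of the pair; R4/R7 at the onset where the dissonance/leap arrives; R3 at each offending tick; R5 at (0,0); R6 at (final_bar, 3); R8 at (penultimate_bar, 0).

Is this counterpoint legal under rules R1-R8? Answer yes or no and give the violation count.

No (8 violations)

bar 0: v0=E3 v1=E4 (P8)
bar 1: v0=D3 v1=C4 (m7)
bar 2: v0=E3 v1=G3 (m3)
bar 3: v0=F3 v1=E4 (M7)
bar 4: v0=G3 v1=C4 (P4)
bar 5: v0=D3 v1=G4 (P4)
bar 6: v0=E3 v1=E4 (P8)
  R4 @ bar1.0: D3/C4 m7 untreated
  R4 @ bar1.2: D3/G3 P4 untreated
  R4 @ bar3.0: F3/E4 M7 untreated
  R4 @ bar4.0: G3/C4 P4 untreated
  R4 @ bar5.0: D3/G4 P4 untreated
  R8 @ bar5.0: penult P4 not 3rd/6th
  R7 @ bar5.2: G4->A3 leap 10st
  R2 @ bar6.0: D3/A3 P5 -> E3/E4 P8 similar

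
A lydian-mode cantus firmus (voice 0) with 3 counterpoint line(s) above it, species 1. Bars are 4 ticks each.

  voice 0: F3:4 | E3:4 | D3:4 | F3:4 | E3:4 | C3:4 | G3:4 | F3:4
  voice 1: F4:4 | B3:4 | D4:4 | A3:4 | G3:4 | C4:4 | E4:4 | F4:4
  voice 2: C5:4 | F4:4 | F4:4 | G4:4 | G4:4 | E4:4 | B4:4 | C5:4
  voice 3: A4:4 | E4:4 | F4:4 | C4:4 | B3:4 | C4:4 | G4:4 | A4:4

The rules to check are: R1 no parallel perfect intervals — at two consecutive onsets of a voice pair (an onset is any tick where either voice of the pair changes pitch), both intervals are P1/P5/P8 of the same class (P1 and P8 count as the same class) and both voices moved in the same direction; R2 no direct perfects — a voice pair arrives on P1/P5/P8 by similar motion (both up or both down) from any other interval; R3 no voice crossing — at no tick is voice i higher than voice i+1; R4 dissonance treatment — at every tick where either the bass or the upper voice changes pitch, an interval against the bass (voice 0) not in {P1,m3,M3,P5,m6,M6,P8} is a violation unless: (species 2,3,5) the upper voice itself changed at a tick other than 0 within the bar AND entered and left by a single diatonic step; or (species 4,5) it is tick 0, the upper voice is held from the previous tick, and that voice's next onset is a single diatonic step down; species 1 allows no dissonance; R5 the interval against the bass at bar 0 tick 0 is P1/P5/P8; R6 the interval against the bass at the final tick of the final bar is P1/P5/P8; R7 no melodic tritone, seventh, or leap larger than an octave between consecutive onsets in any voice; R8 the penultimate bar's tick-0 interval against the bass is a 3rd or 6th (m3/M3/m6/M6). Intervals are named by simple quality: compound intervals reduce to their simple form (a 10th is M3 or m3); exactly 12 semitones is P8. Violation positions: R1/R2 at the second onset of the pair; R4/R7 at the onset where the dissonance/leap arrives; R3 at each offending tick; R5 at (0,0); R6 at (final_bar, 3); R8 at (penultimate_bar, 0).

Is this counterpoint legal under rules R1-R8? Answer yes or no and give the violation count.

No (41 violations)

bar 0: v0=F3 v1=F4 v2=C5 v3=A4 (M3)
bar 1: v0=E3 v1=B3 v2=F4 v3=E4 (P8)
bar 2: v0=D3 v1=D4 v2=F4 v3=F4 (m3)
bar 3: v0=F3 v1=A3 v2=G4 v3=C4 (P5)
bar 4: v0=E3 v1=G3 v2=G4 v3=B3 (P5)
bar 5: v0=C3 v1=C4 v2=E4 v3=C4 (P8)
bar 6: v0=G3 v1=E4 v2=B4 v3=G4 (P8)
bar 7: v0=F3 v1=F4 v2=C5 v3=A4 (M3)
  R3 @ bar0.0: C5 above A4
  R5 @ bar0.0: opens on M3
  R3 @ bar0.1: C5 above A4
  R3 @ bar0.2: C5 above A4
  R3 @ bar0.3: C5 above A4
  R2 @ bar1.0: F3/F4 P8 -> E3/B3 P5 similar
  R2 @ bar1.0: F3/A4 M3 -> E3/E4 P8 similar
  R3 @ bar1.0: F4 above E4
  R4 @ bar1.0: E3/F4 m2 untreated
  R7 @ bar1.0: F4->B3 leap 6st
  R3 @ bar1.1: F4 above E4
  R3 @ bar1.2: F4 above E4
  R3 @ bar1.3: F4 above E4
  R3 @ bar3.0: G4 above C4
  R4 @ bar3.0: F3/G4 M2 untreated
  R3 @ bar3.1: G4 above C4
  R3 @ bar3.2: G4 above C4
  R3 @ bar3.3: G4 above C4
  R1 @ bar4.0: F3/C4 P5 -> E3/B3 P5 similar
  R3 @ bar4.0: G4 above B3
  R3 @ bar4.1: G4 above B3
  R3 @ bar4.2: G4 above B3
  R3 @ bar4.3: G4 above B3
  R2 @ bar5.0: G3/B3 M3 -> C4/C4 P1 similar
  R3 @ bar5.0: E4 above C4
  R3 @ bar5.1: E4 above C4
  R3 @ bar5.2: E4 above C4
  R3 @ bar5.3: E4 above C4
  R1 @ bar6.0: C3/C4 P8 -> G3/G4 P8 similar
  R2 @ bar6.0: C4/E4 M3 -> E4/B4 P5 similar
  R3 @ bar6.0: B4 above G4
  R8 @ bar6.0: penult P8 not 3rd/6th
  R3 @ bar6.1: B4 above G4
  R3 @ bar6.2: B4 above G4
  R3 @ bar6.3: B4 above G4
  R1 @ bar7.0: E4/B4 P5 -> F4/C5 P5 similar
  R3 @ bar7.0: C5 above A4
  R3 @ bar7.1: C5 above A4
  R3 @ bar7.2: C5 above A4
  R3 @ bar7.3: C5 above A4
  R6 @ bar7.3: closes on M3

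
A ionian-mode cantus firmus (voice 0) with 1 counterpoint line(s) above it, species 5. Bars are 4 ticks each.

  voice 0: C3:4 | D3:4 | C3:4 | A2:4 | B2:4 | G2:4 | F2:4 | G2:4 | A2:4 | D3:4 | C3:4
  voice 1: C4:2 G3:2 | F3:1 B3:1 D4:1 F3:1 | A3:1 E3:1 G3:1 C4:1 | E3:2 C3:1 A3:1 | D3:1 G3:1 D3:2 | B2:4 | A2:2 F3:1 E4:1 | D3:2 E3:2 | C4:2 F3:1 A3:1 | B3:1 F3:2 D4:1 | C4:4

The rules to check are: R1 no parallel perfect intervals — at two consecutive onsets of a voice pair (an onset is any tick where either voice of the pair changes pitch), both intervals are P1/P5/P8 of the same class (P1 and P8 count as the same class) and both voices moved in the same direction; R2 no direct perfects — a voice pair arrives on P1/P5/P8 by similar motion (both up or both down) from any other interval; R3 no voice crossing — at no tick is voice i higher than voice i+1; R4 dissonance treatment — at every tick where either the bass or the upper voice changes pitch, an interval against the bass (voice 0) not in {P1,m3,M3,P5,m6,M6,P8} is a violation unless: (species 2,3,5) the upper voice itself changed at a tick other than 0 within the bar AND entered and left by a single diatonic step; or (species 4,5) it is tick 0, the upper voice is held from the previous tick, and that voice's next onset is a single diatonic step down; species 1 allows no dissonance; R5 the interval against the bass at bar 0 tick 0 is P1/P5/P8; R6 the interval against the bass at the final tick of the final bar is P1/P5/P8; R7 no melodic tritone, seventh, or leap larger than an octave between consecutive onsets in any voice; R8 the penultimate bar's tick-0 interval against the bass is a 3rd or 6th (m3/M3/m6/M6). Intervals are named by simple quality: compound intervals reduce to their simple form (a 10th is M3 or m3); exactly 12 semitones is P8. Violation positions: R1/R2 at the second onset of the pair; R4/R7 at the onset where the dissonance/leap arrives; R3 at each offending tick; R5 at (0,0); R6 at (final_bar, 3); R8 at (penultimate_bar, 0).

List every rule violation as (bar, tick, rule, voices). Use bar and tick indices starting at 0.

bar 0: v0=C3 v1=C4 downbeat P8
bar 1: v0=D3 v1=F3 downbeat m3
bar 2: v0=C3 v1=A3 downbeat M6
bar 3: v0=A2 v1=E3 downbeat P5
bar 4: v0=B2 v1=D3 downbeat m3
bar 5: v0=G2 v1=B2 downbeat M3
bar 6: v0=F2 v1=A2 downbeat M3
bar 7: v0=G2 v1=D3 downbeat P5
bar 8: v0=A2 v1=C4 downbeat m3
bar 9: v0=D3 v1=B3 downbeat M6
bar 10: v0=C3 v1=C4 downbeat P8
  -> R7 @ bar 1 tick 1 v(1,): F3->B3 leap 6st
  -> R2 @ bar 3 tick 0 v(0, 1): C3/C4 P8 -> A2/E3 P5 similar
  -> R4 @ bar 6 tick 3 v(0, 1): F2/E4 M7 untreated
  -> R7 @ bar 6 tick 3 v(1,): F3->E4 leap 11st
  -> R7 @ bar 7 tick 0 v(1,): E4->D3 leap 14st
  -> R7 @ bar 9 tick 1 v(1,): B3->F3 leap 6st
  -> R1 @ bar 10 tick 0 v(0, 1): D3/D4 P8 -> C3/C4 P8 similar

(1, 1, R7, (1,))
(3, 0, R2, (0, 1))
(6, 3, R4, (0, 1))
(6, 3, R7, (1,))
(7, 0, R7, (1,))
(9, 1, R7, (1,))
(10, 0, R1, (0, 1))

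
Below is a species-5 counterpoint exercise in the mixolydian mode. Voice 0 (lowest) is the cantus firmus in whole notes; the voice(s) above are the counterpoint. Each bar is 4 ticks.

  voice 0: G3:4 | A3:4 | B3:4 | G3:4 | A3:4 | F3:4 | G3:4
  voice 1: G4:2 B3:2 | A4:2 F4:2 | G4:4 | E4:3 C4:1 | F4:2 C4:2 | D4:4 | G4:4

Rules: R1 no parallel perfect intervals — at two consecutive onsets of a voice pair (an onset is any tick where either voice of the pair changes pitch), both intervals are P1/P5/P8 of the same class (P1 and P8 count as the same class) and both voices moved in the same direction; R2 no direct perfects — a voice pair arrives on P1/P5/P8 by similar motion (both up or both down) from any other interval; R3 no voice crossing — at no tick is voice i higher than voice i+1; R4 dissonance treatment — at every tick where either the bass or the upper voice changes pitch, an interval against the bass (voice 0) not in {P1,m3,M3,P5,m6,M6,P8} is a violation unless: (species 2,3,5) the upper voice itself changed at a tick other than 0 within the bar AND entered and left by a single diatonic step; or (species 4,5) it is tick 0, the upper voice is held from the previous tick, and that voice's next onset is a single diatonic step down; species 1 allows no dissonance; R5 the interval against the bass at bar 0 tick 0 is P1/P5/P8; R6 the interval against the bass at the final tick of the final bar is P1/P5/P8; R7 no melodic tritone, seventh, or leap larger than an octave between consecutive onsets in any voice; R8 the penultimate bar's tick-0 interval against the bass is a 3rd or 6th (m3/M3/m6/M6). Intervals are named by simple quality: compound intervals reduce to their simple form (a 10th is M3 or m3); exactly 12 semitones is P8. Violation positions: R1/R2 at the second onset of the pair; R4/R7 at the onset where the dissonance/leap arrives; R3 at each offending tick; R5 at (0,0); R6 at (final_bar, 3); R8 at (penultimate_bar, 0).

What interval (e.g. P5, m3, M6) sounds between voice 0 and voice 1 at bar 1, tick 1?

P8

voice 0=A3 voice 1=A4 -> P8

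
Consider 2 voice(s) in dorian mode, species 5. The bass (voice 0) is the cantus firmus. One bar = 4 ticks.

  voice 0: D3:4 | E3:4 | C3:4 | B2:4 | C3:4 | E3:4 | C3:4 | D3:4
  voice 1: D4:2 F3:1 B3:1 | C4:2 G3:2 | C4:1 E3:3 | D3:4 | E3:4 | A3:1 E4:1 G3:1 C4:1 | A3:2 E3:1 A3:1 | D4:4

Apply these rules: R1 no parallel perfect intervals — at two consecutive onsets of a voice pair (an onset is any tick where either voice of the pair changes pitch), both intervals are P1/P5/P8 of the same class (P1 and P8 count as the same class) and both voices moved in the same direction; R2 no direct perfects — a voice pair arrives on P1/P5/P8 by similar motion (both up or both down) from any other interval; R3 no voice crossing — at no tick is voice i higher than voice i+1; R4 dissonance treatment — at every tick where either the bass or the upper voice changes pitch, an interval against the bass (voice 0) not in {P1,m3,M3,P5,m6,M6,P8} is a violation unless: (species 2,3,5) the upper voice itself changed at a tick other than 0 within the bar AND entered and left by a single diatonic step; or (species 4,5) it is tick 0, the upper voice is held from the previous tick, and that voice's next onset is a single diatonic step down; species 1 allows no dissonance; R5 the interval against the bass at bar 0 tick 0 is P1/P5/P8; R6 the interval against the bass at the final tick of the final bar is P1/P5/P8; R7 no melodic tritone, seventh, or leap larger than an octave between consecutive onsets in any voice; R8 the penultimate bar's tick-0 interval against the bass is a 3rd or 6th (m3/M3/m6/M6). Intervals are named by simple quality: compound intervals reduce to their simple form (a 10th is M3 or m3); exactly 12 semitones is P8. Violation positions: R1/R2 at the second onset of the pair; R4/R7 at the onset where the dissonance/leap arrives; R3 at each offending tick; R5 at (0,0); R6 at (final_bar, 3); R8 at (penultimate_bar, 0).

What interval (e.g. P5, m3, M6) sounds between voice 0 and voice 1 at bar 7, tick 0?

P8

voice 0=D3 voice 1=D4 -> P8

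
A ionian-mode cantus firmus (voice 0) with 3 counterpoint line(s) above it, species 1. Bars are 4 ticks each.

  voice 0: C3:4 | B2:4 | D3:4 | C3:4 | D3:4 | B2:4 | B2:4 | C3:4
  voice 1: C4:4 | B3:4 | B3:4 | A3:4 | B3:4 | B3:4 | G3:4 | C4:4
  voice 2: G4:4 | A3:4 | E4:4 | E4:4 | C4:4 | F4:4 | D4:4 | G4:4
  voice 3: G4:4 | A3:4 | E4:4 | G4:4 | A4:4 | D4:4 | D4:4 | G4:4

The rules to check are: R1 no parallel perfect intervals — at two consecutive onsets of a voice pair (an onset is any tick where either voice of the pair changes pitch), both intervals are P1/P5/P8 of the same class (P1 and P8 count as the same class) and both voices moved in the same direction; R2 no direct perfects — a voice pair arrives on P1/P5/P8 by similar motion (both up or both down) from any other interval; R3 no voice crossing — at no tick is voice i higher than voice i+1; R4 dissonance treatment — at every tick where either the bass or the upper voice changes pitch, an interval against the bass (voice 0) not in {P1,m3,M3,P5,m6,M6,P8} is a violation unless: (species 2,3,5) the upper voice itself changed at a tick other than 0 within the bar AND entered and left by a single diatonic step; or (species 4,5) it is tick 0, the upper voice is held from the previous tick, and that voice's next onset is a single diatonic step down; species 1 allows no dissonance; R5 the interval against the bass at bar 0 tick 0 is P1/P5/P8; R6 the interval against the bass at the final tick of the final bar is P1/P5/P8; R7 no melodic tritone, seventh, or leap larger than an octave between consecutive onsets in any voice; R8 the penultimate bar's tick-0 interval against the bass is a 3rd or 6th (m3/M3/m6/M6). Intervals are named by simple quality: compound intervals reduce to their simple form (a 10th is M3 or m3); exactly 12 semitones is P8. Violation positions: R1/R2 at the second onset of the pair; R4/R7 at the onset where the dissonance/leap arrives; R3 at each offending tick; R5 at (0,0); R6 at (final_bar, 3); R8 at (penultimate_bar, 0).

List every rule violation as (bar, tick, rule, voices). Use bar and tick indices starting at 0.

bar 0: v0=C3 v1=C4 v2=G4 v3=G4 downbeat P5
bar 1: v0=B2 v1=B3 v2=A3 v3=A3 downbeat m7
bar 2: v0=D3 v1=B3 v2=E4 v3=E4 downbeat M2
bar 3: v0=C3 v1=A3 v2=E4 v3=G4 downbeat P5
bar 4: v0=D3 v1=B3 v2=C4 v3=A4 downbeat P5
bar 5: v0=B2 v1=B3 v2=F4 v3=D4 downbeat m3
bar 6: v0=B2 v1=G3 v2=D4 v3=D4 downbeat m3
bar 7: v0=C3 v1=C4 v2=G4 v3=G4 downbeat P5
  -> R1 @ bar 1 tick 0 v(0, 1): C3/C4 P8 -> B2/B3 P8 similar
  -> R1 @ bar 1 tick 0 v(2, 3): G4/G4 P1 -> A3/A3 P1 similar
  -> R3 @ bar 1 tick 0 v(1, 2): B3 above A3
  -> R4 @ bar 1 tick 0 v(0, 2): B2/A3 m7 untreated
  -> R4 @ bar 1 tick 0 v(0, 3): B2/A3 m7 untreated
  -> R7 @ bar 1 tick 0 v(2,): G4->A3 leap 10st
  -> R7 @ bar 1 tick 0 v(3,): G4->A3 leap 10st
  -> R3 @ bar 1 tick 1 v(1, 2): B3 above A3
  -> R3 @ bar 1 tick 2 v(1, 2): B3 above A3
  -> R3 @ bar 1 tick 3 v(1, 2): B3 above A3
  -> R1 @ bar 2 tick 0 v(2, 3): A3/A3 P1 -> E4/E4 P1 similar
  -> R4 @ bar 2 tick 0 v(0, 2): D3/E4 M2 untreated
  -> R4 @ bar 2 tick 0 v(0, 3): D3/E4 M2 untreated
  -> R1 @ bar 4 tick 0 v(0, 3): C3/G4 P5 -> D3/A4 P5 similar
  -> R4 @ bar 4 tick 0 v(0, 2): D3/C4 m7 untreated
  -> R3 @ bar 5 tick 0 v(2, 3): F4 above D4
  -> R4 @ bar 5 tick 0 v(0, 2): B2/F4 TT untreated
  -> R3 @ bar 5 tick 1 v(2, 3): F4 above D4
  -> R3 @ bar 5 tick 2 v(2, 3): F4 above D4
  -> R3 @ bar 5 tick 3 v(2, 3): F4 above D4
  -> R2 @ bar 6 tick 0 v(1, 2): B3/F4 TT -> G3/D4 P5 similar
  -> R1 @ bar 7 tick 0 v(1, 2): G3/D4 P5 -> C4/G4 P5 similar
  -> R1 @ bar 7 tick 0 v(1, 3): G3/D4 P5 -> C4/G4 P5 similar
  -> R1 @ bar 7 tick 0 v(2, 3): D4/D4 P1 -> G4/G4 P1 similar
  -> R2 @ bar 7 tick 0 v(0, 1): B2/G3 m6 -> C3/C4 P8 similar
  -> R2 @ bar 7 tick 0 v(0, 2): B2/D4 m3 -> C3/G4 P5 similar
  -> R2 @ bar 7 tick 0 v(0, 3): B2/D4 m3 -> C3/G4 P5 similar

(1, 0, R1, (0, 1))
(1, 0, R1, (2, 3))
(1, 0, R3, (1, 2))
(1, 0, R4, (0, 2))
(1, 0, R4, (0, 3))
(1, 0, R7, (2,))
(1, 0, R7, (3,))
(1, 1, R3, (1, 2))
(1, 2, R3, (1, 2))
(1, 3, R3, (1, 2))
(2, 0, R1, (2, 3))
(2, 0, R4, (0, 2))
(2, 0, R4, (0, 3))
(4, 0, R1, (0, 3))
(4, 0, R4, (0, 2))
(5, 0, R3, (2, 3))
(5, 0, R4, (0, 2))
(5, 1, R3, (2, 3))
(5, 2, R3, (2, 3))
(5, 3, R3, (2, 3))
(6, 0, R2, (1, 2))
(7, 0, R1, (1, 2))
(7, 0, R1, (1, 3))
(7, 0, R1, (2, 3))
(7, 0, R2, (0, 1))
(7, 0, R2, (0, 2))
(7, 0, R2, (0, 3))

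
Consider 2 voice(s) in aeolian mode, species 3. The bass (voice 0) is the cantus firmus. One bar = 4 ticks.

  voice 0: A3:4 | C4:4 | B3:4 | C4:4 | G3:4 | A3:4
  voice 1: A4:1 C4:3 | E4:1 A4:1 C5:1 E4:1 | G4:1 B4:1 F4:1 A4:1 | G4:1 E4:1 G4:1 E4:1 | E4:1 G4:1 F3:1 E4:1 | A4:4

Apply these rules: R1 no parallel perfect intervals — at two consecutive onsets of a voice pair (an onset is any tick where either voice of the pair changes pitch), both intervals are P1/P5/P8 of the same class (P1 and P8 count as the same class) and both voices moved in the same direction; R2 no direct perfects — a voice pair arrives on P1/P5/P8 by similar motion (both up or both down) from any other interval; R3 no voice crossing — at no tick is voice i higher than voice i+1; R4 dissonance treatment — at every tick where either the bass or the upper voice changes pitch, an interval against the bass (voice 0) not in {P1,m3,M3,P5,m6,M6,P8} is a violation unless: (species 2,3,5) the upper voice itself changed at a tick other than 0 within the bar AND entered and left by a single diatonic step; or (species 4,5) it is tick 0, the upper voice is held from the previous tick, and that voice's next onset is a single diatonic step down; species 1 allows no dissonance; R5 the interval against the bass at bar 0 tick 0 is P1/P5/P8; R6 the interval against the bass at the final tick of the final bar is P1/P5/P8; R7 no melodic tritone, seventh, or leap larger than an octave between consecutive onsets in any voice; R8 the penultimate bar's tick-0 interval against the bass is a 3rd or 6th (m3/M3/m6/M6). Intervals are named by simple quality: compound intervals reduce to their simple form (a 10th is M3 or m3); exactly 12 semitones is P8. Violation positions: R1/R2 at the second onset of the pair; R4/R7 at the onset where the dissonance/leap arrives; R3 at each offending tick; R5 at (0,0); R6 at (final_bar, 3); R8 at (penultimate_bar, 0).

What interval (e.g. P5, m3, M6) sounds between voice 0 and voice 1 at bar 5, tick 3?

voice 0=A3 voice 1=A4 -> P8

P8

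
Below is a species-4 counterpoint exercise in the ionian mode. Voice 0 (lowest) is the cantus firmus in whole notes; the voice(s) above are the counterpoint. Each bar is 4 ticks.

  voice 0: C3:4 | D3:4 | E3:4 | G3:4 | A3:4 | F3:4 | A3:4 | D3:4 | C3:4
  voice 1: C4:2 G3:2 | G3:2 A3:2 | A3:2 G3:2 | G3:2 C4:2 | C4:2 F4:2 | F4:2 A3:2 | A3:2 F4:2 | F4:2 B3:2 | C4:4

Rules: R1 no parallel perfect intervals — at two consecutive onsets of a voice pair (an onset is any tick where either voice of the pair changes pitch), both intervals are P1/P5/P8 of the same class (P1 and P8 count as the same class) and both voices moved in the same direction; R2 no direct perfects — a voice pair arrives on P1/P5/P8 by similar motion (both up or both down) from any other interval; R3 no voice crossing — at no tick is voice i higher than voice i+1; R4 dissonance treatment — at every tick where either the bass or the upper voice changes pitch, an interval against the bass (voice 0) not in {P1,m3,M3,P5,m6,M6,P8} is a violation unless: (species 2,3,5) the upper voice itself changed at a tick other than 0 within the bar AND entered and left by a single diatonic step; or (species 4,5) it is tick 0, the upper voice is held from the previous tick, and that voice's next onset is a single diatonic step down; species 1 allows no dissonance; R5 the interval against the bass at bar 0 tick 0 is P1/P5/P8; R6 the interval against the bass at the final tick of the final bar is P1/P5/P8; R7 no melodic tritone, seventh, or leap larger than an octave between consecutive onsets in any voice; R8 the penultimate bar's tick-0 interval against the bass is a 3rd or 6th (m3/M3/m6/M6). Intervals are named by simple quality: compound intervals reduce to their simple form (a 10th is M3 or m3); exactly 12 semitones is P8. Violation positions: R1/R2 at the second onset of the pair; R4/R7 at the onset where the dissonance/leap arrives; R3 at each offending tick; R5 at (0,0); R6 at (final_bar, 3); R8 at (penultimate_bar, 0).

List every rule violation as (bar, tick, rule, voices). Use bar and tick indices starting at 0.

(1, 0, R4, (0, 1))
(3, 2, R4, (0, 1))
(7, 2, R7, (1,))

bar 0: v0=C3 v1=C4 downbeat P8
bar 1: v0=D3 v1=G3 downbeat P4
bar 2: v0=E3 v1=A3 downbeat P4
bar 3: v0=G3 v1=G3 downbeat P1
bar 4: v0=A3 v1=C4 downbeat m3
bar 5: v0=F3 v1=F4 downbeat P8
bar 6: v0=A3 v1=A3 downbeat P1
bar 7: v0=D3 v1=F4 downbeat m3
bar 8: v0=C3 v1=C4 downbeat P8
  -> R4 @ bar 1 tick 0 v(0, 1): D3/G3 P4 untreated
  -> R4 @ bar 3 tick 2 v(0, 1): G3/C4 P4 untreated
  -> R7 @ bar 7 tick 2 v(1,): F4->B3 leap 6st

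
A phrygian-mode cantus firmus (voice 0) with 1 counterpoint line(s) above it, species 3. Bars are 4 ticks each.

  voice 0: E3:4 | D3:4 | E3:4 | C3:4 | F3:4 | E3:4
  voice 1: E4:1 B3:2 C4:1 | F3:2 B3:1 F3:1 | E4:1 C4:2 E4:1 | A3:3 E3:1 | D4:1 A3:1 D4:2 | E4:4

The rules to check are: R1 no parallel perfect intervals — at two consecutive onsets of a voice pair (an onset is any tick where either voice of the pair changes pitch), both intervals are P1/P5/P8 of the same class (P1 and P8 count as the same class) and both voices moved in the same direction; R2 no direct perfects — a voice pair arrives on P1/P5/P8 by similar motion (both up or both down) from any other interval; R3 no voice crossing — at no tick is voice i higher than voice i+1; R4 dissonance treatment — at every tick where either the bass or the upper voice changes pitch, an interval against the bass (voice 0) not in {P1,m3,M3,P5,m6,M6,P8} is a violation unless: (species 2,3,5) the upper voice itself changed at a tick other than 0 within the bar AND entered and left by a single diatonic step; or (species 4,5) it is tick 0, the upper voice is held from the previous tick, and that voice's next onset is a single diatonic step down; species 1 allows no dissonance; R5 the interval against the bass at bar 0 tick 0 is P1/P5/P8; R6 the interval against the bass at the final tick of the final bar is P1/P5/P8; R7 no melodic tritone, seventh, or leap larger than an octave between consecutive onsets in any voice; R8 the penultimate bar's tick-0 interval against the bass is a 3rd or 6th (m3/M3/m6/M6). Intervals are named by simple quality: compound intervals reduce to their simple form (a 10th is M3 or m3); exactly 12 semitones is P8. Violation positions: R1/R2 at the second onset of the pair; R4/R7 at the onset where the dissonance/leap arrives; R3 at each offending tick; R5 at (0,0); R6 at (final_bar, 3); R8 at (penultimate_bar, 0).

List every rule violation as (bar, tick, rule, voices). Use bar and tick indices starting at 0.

(1, 2, R7, (1,))
(1, 3, R7, (1,))
(2, 0, R2, (0, 1))
(2, 0, R7, (1,))
(4, 0, R7, (1,))

bar 0: v0=E3 v1=E4 downbeat P8
bar 1: v0=D3 v1=F3 downbeat m3
bar 2: v0=E3 v1=E4 downbeat P8
bar 3: v0=C3 v1=A3 downbeat M6
bar 4: v0=F3 v1=D4 downbeat M6
bar 5: v0=E3 v1=E4 downbeat P8
  -> R7 @ bar 1 tick 2 v(1,): F3->B3 leap 6st
  -> R7 @ bar 1 tick 3 v(1,): B3->F3 leap 6st
  -> R2 @ bar 2 tick 0 v(0, 1): D3/F3 m3 -> E3/E4 P8 similar
  -> R7 @ bar 2 tick 0 v(1,): F3->E4 leap 11st
  -> R7 @ bar 4 tick 0 v(1,): E3->D4 leap 10st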